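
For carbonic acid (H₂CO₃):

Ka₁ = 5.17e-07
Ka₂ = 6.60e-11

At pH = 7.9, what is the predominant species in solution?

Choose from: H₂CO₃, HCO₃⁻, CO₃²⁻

pKa₁ = 6.29, pKa₂ = 10.18. For a polyprotic acid the predominant species crosses at each pKa: below pKa_n the protonated form dominates, above it the deprotonated form does. At pH = 7.9, the predominant species is HCO₃⁻.

HCO₃⁻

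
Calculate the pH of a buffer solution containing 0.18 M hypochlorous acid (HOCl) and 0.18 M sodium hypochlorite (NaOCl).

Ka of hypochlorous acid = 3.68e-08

pKa = -log(3.68e-08) = 7.43. pH = pKa + log([A⁻]/[HA]) = 7.43 + log(0.18/0.18)

pH = 7.43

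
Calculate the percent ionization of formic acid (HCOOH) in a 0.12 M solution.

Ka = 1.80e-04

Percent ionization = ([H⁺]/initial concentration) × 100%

Using Ka equilibrium: x² + Ka×x - Ka×C = 0. Solving: [H⁺] = 4.5585e-03. Percent = (4.5585e-03/0.12) × 100

Percent ionization = 3.8%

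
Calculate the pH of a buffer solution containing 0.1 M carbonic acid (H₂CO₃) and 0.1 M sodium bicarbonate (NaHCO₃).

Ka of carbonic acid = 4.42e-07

pKa = -log(4.42e-07) = 6.35. pH = pKa + log([A⁻]/[HA]) = 6.35 + log(0.1/0.1)

pH = 6.35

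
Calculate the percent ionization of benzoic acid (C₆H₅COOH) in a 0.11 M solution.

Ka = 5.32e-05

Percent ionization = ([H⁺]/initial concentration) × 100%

Using Ka equilibrium: x² + Ka×x - Ka×C = 0. Solving: [H⁺] = 2.3926e-03. Percent = (2.3926e-03/0.11) × 100

Percent ionization = 2.18%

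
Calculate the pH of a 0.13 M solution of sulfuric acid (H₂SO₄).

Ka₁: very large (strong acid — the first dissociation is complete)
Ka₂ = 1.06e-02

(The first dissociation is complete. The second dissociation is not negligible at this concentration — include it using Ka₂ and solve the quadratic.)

First dissociation is complete: [H⁺]₀ = [HSO₄⁻]₀ = C = 0.13 M. Second dissociation HSO₄⁻ ⇌ H⁺ + SO₄²⁻: let x = [SO₄²⁻]. Ka₂ = (C + x)·x / (C − x) = 1.06e-02 → x² + (C + Ka₂)·x − Ka₂·C = 0 → x² + 0.14060·x − 1.378e-03 = 0. x = (−0.14060 + √(0.14060² + 4 × 1.378e-03)) / 2 = 9.1990e-03 M. [H⁺] = C + x = 0.13 + 9.1990e-03 = 1.3920e-01 M. pH = -log(1.3920e-01) = 0.86.

pH = 0.86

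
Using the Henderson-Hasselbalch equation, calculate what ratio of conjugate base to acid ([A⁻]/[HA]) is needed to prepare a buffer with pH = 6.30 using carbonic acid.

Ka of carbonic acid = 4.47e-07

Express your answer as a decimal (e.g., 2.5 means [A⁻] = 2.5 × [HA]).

pKa = -log(4.47e-07) = 6.3497. pH = pKa + log([A⁻]/[HA]), so log([A⁻]/[HA]) = pH − pKa = 6.30 − 6.3497 = -0.0497. [A⁻]/[HA] = 10^(-0.0497) = 0.892

[A⁻]/[HA] = 0.892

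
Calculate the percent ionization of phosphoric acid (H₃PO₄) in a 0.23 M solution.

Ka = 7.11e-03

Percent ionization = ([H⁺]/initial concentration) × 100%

Using Ka equilibrium: x² + Ka×x - Ka×C = 0. Solving: [H⁺] = 3.7040e-02. Percent = (3.7040e-02/0.23) × 100

Percent ionization = 16.1%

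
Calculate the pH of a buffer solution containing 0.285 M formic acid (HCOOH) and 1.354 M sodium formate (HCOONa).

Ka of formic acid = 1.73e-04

pKa = -log(1.73e-04) = 3.76. pH = pKa + log([A⁻]/[HA]) = 3.76 + log(1.354/0.285)

pH = 4.44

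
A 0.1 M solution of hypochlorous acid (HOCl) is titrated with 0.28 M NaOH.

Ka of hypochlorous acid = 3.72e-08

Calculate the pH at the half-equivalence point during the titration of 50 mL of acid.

At half-equivalence [HA] = [A⁻], so Henderson-Hasselbalch gives pH = pKa = -log(3.72e-08) = 7.43.

pH = pKa = 7.43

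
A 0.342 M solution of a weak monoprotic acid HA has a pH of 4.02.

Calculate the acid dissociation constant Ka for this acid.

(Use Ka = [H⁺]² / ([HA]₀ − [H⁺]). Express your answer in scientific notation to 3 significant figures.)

[H⁺] = 10^(−pH) = 10^(−4.02) = 9.550e-05 M. For HA ⇌ H⁺ + A⁻, Ka = [H⁺][A⁻]/[HA] = [H⁺]² / ([HA]₀ − [H⁺]) = (9.550e-05)² / (0.342 − 9.550e-05) = 2.67e-08.

K_a = 2.67e-08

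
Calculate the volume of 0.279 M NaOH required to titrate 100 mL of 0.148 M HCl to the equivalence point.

At equivalence: moles acid = moles base. moles HCl = 0.148 × 100/1000 = 0.0148 mol. V_base = moles / 0.279 × 1000 = 53.0 mL.

V_{base} = 53.0 mL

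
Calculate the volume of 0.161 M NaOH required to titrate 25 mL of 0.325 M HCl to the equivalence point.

At equivalence: moles acid = moles base. moles HCl = 0.325 × 25/1000 = 0.008125 mol. V_base = moles / 0.161 × 1000 = 50.5 mL.

V_{base} = 50.5 mL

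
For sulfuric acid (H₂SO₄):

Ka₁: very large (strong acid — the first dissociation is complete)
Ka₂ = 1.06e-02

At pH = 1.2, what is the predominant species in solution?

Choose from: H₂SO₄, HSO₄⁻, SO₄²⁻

The first dissociation is complete, so H₂SO₄ itself is never the predominant species in water; pKa₂ = -log(1.06e-02) = 1.97. For a polyprotic acid the predominant species crosses at each pKa: below pKa_n the protonated form dominates, above it the deprotonated form does. At pH = 1.2, the predominant species is HSO₄⁻.

HSO₄⁻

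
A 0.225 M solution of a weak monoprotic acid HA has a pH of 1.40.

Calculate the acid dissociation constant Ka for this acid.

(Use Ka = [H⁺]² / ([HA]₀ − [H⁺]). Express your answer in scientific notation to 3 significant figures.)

[H⁺] = 10^(−pH) = 10^(−1.40) = 3.981e-02 M. For HA ⇌ H⁺ + A⁻, Ka = [H⁺][A⁻]/[HA] = [H⁺]² / ([HA]₀ − [H⁺]) = (3.981e-02)² / (0.225 − 3.981e-02) = 8.56e-03.

K_a = 8.56e-03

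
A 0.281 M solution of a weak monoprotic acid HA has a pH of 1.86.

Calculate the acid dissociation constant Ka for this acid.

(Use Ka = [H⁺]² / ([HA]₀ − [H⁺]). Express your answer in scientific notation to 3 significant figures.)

[H⁺] = 10^(−pH) = 10^(−1.86) = 1.380e-02 M. For HA ⇌ H⁺ + A⁻, Ka = [H⁺][A⁻]/[HA] = [H⁺]² / ([HA]₀ − [H⁺]) = (1.380e-02)² / (0.281 − 1.380e-02) = 7.13e-04.

K_a = 7.13e-04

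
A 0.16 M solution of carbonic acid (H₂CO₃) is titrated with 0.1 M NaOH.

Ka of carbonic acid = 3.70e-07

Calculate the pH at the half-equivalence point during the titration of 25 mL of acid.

At half-equivalence [HA] = [A⁻], so Henderson-Hasselbalch gives pH = pKa = -log(3.70e-07) = 6.43.

pH = pKa = 6.43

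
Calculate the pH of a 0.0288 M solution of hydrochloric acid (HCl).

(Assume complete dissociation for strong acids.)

[H⁺] = 0.0288 M for strong acid. pH = -log[H⁺] = -log(0.0288)

pH = 1.54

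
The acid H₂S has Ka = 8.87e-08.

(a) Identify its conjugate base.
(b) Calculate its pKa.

(a) The conjugate base is formed by removing one H⁺ from H₂S, giving HS⁻. (b) pKa = -log(Ka) = -log(8.87e-08) = 7.05.

Conjugate base: HS⁻; pK_a = 7.05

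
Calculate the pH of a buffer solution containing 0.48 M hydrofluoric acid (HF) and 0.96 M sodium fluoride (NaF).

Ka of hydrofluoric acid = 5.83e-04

pKa = -log(5.83e-04) = 3.23. pH = pKa + log([A⁻]/[HA]) = 3.23 + log(0.96/0.48)

pH = 3.54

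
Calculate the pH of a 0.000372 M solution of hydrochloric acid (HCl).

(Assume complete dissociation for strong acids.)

[H⁺] = 0.000372 M for strong acid. pH = -log[H⁺] = -log(0.000372)

pH = 3.43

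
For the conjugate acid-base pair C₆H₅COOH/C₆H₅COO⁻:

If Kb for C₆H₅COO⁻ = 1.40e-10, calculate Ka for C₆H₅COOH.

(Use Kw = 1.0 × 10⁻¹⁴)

For a conjugate pair Ka × Kb = Kw, so Ka = Kw/Kb = 1.0 × 10⁻¹⁴ / 1.40e-10 = 7.14e-05.

K_a = 7.14e-05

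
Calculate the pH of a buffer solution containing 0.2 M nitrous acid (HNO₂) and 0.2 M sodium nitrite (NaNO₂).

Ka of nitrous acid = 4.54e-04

pKa = -log(4.54e-04) = 3.34. pH = pKa + log([A⁻]/[HA]) = 3.34 + log(0.2/0.2)

pH = 3.34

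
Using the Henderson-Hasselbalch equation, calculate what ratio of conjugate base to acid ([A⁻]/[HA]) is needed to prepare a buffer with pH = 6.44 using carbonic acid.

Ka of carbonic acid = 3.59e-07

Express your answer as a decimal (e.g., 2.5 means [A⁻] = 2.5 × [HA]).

pKa = -log(3.59e-07) = 6.4449. pH = pKa + log([A⁻]/[HA]), so log([A⁻]/[HA]) = pH − pKa = 6.44 − 6.4449 = -0.0049. [A⁻]/[HA] = 10^(-0.0049) = 0.989

[A⁻]/[HA] = 0.989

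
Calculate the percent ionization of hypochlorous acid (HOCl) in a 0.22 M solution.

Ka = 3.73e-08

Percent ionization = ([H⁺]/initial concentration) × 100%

Using Ka equilibrium: x² + Ka×x - Ka×C = 0. Solving: [H⁺] = 9.0568e-05. Percent = (9.0568e-05/0.22) × 100

Percent ionization = 0.0412%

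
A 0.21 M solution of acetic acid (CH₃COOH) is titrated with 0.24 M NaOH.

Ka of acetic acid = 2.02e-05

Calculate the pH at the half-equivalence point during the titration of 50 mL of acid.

At half-equivalence [HA] = [A⁻], so Henderson-Hasselbalch gives pH = pKa = -log(2.02e-05) = 4.69.

pH = pKa = 4.69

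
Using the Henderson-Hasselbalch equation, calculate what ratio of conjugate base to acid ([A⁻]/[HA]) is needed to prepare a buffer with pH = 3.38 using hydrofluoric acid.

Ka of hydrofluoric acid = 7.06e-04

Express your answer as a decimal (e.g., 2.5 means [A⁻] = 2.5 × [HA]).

pKa = -log(7.06e-04) = 3.1512. pH = pKa + log([A⁻]/[HA]), so log([A⁻]/[HA]) = pH − pKa = 3.38 − 3.1512 = 0.2288. [A⁻]/[HA] = 10^(0.2288) = 1.69

[A⁻]/[HA] = 1.69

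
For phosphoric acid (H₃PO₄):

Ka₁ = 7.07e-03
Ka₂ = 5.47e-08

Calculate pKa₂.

pKa₂ = -log(Ka₂) = -log(5.47e-08) = 7.26.

pK_{a2} = 7.26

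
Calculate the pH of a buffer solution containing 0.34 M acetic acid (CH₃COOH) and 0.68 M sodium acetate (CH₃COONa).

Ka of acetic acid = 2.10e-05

pKa = -log(2.10e-05) = 4.68. pH = pKa + log([A⁻]/[HA]) = 4.68 + log(0.68/0.34)

pH = 4.98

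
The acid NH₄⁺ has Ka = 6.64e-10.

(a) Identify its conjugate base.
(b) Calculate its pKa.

(a) The conjugate base is formed by removing one H⁺ from NH₄⁺, giving NH₃. (b) pKa = -log(Ka) = -log(6.64e-10) = 9.18.

Conjugate base: NH₃; pK_a = 9.18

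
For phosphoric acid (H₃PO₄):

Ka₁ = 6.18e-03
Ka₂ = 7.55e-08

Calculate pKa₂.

pKa₂ = -log(Ka₂) = -log(7.55e-08) = 7.12.

pK_{a2} = 7.12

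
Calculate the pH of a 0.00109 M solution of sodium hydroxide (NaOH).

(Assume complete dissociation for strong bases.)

[OH⁻] = 0.00109 M for strong base. pOH = -log[OH⁻] = 2.96, pH = 14 - pOH

pH = 11.04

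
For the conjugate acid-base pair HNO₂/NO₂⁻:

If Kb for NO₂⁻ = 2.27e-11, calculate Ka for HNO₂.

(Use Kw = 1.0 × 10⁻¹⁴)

For a conjugate pair Ka × Kb = Kw, so Ka = Kw/Kb = 1.0 × 10⁻¹⁴ / 2.27e-11 = 4.41e-04.

K_a = 4.41e-04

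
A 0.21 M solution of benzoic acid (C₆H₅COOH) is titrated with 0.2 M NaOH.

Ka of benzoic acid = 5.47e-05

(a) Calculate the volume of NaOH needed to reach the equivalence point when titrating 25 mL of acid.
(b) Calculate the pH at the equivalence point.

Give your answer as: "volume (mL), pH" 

moles acid = 0.21 × 25/1000 = 0.00525 mol; V_base = moles/0.2 × 1000 = 26.2 mL. At equivalence only the conjugate base is present: [A⁻] = 0.00525/0.051 = 1.0244e-01 M. Kb = Kw/Ka = 1.83e-10; [OH⁻] = √(Kb × [A⁻]) = 4.3275e-06; pOH = 5.36; pH = 14 - pOH = 8.64.

V = 26.2 mL, pH = 8.64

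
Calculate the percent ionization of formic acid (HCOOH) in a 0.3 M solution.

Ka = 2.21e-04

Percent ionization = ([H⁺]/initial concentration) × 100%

Using Ka equilibrium: x² + Ka×x - Ka×C = 0. Solving: [H⁺] = 8.0327e-03. Percent = (8.0327e-03/0.3) × 100

Percent ionization = 2.68%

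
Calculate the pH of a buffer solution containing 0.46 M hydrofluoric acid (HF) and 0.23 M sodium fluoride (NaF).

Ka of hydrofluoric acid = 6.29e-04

pKa = -log(6.29e-04) = 3.20. pH = pKa + log([A⁻]/[HA]) = 3.20 + log(0.23/0.46)

pH = 2.90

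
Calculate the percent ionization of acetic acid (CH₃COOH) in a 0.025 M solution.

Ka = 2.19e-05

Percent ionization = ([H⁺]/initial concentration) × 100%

Using Ka equilibrium: x² + Ka×x - Ka×C = 0. Solving: [H⁺] = 7.2906e-04. Percent = (7.2906e-04/0.025) × 100

Percent ionization = 2.92%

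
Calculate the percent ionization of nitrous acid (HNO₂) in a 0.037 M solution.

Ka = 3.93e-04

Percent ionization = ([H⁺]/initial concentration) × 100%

Using Ka equilibrium: x² + Ka×x - Ka×C = 0. Solving: [H⁺] = 3.6218e-03. Percent = (3.6218e-03/0.037) × 100

Percent ionization = 9.79%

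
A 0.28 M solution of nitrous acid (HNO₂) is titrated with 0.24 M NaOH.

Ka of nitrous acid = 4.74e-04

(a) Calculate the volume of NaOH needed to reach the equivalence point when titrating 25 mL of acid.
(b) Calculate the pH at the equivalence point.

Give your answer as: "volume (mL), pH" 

moles acid = 0.28 × 25/1000 = 0.007 mol; V_base = moles/0.24 × 1000 = 29.2 mL. At equivalence only the conjugate base is present: [A⁻] = 0.007/0.054 = 1.2923e-01 M. Kb = Kw/Ka = 2.11e-11; [OH⁻] = √(Kb × [A⁻]) = 1.6512e-06; pOH = 5.78; pH = 14 - pOH = 8.22.

V = 29.2 mL, pH = 8.22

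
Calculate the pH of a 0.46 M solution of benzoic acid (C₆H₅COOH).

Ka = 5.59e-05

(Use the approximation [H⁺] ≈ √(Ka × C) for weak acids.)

[H⁺] = √(Ka × C) = √(5.59e-05 × 0.46) = 5.0709e-03. pH = -log(5.0709e-03)

pH = 2.29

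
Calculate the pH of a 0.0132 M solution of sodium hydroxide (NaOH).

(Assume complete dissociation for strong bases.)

[OH⁻] = 0.0132 M for strong base. pOH = -log[OH⁻] = 1.88, pH = 14 - pOH

pH = 12.12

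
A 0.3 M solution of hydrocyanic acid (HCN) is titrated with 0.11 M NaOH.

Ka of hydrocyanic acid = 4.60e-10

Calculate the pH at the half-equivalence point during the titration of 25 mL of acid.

At half-equivalence [HA] = [A⁻], so Henderson-Hasselbalch gives pH = pKa = -log(4.60e-10) = 9.34.

pH = pKa = 9.34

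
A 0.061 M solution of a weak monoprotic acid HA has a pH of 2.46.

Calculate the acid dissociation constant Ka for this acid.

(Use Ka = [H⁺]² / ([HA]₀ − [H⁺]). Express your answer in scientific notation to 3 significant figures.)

[H⁺] = 10^(−pH) = 10^(−2.46) = 3.467e-03 M. For HA ⇌ H⁺ + A⁻, Ka = [H⁺][A⁻]/[HA] = [H⁺]² / ([HA]₀ − [H⁺]) = (3.467e-03)² / (0.061 − 3.467e-03) = 2.09e-04.

K_a = 2.09e-04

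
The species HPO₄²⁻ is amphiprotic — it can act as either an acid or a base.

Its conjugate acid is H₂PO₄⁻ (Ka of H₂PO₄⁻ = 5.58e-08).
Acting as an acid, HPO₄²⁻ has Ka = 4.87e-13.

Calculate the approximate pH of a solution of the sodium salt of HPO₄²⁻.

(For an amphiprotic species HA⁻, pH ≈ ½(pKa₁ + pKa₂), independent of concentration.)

pKa₁ = -log(5.58e-08) = 7.25; pKa₂ = -log(4.87e-13) = 12.31. For an amphiprotic species, pH ≈ ½(pKa₁ + pKa₂) = ½(7.25 + 12.31) = 9.78.

pH = 9.78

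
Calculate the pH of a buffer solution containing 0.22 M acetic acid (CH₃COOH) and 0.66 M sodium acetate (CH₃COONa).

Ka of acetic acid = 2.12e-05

pKa = -log(2.12e-05) = 4.67. pH = pKa + log([A⁻]/[HA]) = 4.67 + log(0.66/0.22)

pH = 5.15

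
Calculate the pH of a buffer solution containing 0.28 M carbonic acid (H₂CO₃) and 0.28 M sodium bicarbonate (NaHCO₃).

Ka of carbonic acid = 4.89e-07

pKa = -log(4.89e-07) = 6.31. pH = pKa + log([A⁻]/[HA]) = 6.31 + log(0.28/0.28)

pH = 6.31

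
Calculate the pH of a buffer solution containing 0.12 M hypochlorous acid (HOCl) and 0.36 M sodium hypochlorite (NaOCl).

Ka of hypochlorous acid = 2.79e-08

pKa = -log(2.79e-08) = 7.55. pH = pKa + log([A⁻]/[HA]) = 7.55 + log(0.36/0.12)

pH = 8.03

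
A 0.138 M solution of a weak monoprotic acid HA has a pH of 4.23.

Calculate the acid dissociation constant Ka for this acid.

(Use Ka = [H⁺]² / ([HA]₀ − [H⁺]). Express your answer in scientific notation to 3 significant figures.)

[H⁺] = 10^(−pH) = 10^(−4.23) = 5.888e-05 M. For HA ⇌ H⁺ + A⁻, Ka = [H⁺][A⁻]/[HA] = [H⁺]² / ([HA]₀ − [H⁺]) = (5.888e-05)² / (0.138 − 5.888e-05) = 2.51e-08.

K_a = 2.51e-08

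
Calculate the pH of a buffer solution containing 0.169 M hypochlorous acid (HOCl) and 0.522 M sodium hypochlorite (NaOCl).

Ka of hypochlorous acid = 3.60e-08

pKa = -log(3.60e-08) = 7.44. pH = pKa + log([A⁻]/[HA]) = 7.44 + log(0.522/0.169)

pH = 7.93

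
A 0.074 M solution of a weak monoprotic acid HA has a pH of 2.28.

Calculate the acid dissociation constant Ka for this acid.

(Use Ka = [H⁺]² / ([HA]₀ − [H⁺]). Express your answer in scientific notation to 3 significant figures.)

[H⁺] = 10^(−pH) = 10^(−2.28) = 5.248e-03 M. For HA ⇌ H⁺ + A⁻, Ka = [H⁺][A⁻]/[HA] = [H⁺]² / ([HA]₀ − [H⁺]) = (5.248e-03)² / (0.074 − 5.248e-03) = 4.01e-04.

K_a = 4.01e-04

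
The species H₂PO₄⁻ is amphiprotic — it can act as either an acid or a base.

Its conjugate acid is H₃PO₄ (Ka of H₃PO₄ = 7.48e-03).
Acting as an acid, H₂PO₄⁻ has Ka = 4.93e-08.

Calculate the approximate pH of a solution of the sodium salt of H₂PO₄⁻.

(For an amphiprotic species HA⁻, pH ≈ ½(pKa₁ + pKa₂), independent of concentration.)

pKa₁ = -log(7.48e-03) = 2.13; pKa₂ = -log(4.93e-08) = 7.31. For an amphiprotic species, pH ≈ ½(pKa₁ + pKa₂) = ½(2.13 + 7.31) = 4.72.

pH = 4.72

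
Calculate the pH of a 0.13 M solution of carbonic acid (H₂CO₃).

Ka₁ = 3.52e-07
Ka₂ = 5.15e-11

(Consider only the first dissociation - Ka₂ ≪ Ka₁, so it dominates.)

First dissociation dominates. From Ka₁ = [H⁺][HA⁻]/[H₂A], x² + Ka₁·x − Ka₁·C = 0 with C = 0.13 M and Ka₁ = 3.52e-07. Solving: [H⁺] = (−Ka₁ + √(Ka₁² + 4·Ka₁·C)) / 2 = 2.1374e-04 M. pH = -log(2.1374e-04) = 3.67.

pH = 3.67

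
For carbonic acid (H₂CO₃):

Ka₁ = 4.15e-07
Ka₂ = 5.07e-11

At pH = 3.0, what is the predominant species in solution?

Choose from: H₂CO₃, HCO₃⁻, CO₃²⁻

pKa₁ = 6.38, pKa₂ = 10.29. For a polyprotic acid the predominant species crosses at each pKa: below pKa_n the protonated form dominates, above it the deprotonated form does. At pH = 3.0, the predominant species is H₂CO₃.

H₂CO₃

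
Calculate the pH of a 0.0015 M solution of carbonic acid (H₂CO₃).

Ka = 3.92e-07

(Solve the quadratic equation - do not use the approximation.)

x² + Ka×x - Ka×C = 0. Using quadratic formula: [H⁺] = 2.4054e-05

pH = 4.62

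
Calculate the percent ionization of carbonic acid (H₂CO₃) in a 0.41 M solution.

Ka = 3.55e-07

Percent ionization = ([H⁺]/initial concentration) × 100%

Using Ka equilibrium: x² + Ka×x - Ka×C = 0. Solving: [H⁺] = 3.8133e-04. Percent = (3.8133e-04/0.41) × 100

Percent ionization = 0.093%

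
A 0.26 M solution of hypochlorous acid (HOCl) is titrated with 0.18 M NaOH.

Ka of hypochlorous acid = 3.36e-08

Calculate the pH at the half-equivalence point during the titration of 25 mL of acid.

At half-equivalence [HA] = [A⁻], so Henderson-Hasselbalch gives pH = pKa = -log(3.36e-08) = 7.47.

pH = pKa = 7.47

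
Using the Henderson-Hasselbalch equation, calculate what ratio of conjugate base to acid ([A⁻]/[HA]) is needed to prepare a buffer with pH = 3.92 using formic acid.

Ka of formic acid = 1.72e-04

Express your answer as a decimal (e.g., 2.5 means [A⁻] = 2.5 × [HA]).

pKa = -log(1.72e-04) = 3.7645. pH = pKa + log([A⁻]/[HA]), so log([A⁻]/[HA]) = pH − pKa = 3.92 − 3.7645 = 0.1555. [A⁻]/[HA] = 10^(0.1555) = 1.43

[A⁻]/[HA] = 1.43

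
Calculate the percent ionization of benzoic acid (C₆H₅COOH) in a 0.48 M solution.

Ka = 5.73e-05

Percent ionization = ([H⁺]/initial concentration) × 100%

Using Ka equilibrium: x² + Ka×x - Ka×C = 0. Solving: [H⁺] = 5.2159e-03. Percent = (5.2159e-03/0.48) × 100

Percent ionization = 1.09%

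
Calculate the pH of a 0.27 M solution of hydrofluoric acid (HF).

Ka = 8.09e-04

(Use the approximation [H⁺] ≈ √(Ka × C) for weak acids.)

[H⁺] = √(Ka × C) = √(8.09e-04 × 0.27) = 1.4779e-02. pH = -log(1.4779e-02)

pH = 1.83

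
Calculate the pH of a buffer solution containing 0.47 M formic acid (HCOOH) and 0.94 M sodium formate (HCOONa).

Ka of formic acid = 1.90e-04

pKa = -log(1.90e-04) = 3.72. pH = pKa + log([A⁻]/[HA]) = 3.72 + log(0.94/0.47)

pH = 4.02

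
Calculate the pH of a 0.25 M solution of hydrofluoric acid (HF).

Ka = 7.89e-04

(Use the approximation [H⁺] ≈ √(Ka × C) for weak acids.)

[H⁺] = √(Ka × C) = √(7.89e-04 × 0.25) = 1.4045e-02. pH = -log(1.4045e-02)

pH = 1.85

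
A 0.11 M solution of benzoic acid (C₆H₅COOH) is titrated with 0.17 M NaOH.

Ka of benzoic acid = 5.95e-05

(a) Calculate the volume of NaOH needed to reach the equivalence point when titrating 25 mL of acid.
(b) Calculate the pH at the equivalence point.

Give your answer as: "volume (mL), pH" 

moles acid = 0.11 × 25/1000 = 0.00275 mol; V_base = moles/0.17 × 1000 = 16.2 mL. At equivalence only the conjugate base is present: [A⁻] = 0.00275/0.041 = 6.6786e-02 M. Kb = Kw/Ka = 1.68e-10; [OH⁻] = √(Kb × [A⁻]) = 3.3503e-06; pOH = 5.47; pH = 14 - pOH = 8.53.

V = 16.2 mL, pH = 8.53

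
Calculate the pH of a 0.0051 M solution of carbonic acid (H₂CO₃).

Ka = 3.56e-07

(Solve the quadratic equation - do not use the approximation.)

x² + Ka×x - Ka×C = 0. Using quadratic formula: [H⁺] = 4.2432e-05

pH = 4.37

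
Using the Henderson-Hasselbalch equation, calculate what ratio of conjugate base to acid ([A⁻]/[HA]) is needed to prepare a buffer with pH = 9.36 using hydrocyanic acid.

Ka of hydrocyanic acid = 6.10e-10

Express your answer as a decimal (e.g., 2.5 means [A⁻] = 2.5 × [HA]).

pKa = -log(6.10e-10) = 9.2147. pH = pKa + log([A⁻]/[HA]), so log([A⁻]/[HA]) = pH − pKa = 9.36 − 9.2147 = 0.1453. [A⁻]/[HA] = 10^(0.1453) = 1.40

[A⁻]/[HA] = 1.40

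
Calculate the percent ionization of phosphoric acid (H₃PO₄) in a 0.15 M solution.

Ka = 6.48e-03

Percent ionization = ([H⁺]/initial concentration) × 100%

Using Ka equilibrium: x² + Ka×x - Ka×C = 0. Solving: [H⁺] = 2.8105e-02. Percent = (2.8105e-02/0.15) × 100

Percent ionization = 18.7%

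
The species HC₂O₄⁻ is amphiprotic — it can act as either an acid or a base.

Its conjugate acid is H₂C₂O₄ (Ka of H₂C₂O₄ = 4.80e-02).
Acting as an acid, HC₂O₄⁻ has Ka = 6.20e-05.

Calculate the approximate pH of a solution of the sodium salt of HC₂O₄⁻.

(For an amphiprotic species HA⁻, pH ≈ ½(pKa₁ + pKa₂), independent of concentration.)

pKa₁ = -log(4.80e-02) = 1.32; pKa₂ = -log(6.20e-05) = 4.21. For an amphiprotic species, pH ≈ ½(pKa₁ + pKa₂) = ½(1.32 + 4.21) = 2.76.

pH = 2.76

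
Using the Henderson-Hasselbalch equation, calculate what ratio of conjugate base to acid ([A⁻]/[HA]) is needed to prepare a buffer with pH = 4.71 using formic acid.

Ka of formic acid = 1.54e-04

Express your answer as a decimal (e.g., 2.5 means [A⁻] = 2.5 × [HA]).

pKa = -log(1.54e-04) = 3.8125. pH = pKa + log([A⁻]/[HA]), so log([A⁻]/[HA]) = pH − pKa = 4.71 − 3.8125 = 0.8975. [A⁻]/[HA] = 10^(0.8975) = 7.90

[A⁻]/[HA] = 7.90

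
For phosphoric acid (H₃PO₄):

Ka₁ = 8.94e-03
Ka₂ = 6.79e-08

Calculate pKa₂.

pKa₂ = -log(Ka₂) = -log(6.79e-08) = 7.17.

pK_{a2} = 7.17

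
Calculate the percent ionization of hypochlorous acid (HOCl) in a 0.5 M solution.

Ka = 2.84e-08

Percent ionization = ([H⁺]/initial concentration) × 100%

Using Ka equilibrium: x² + Ka×x - Ka×C = 0. Solving: [H⁺] = 1.1915e-04. Percent = (1.1915e-04/0.5) × 100

Percent ionization = 0.0238%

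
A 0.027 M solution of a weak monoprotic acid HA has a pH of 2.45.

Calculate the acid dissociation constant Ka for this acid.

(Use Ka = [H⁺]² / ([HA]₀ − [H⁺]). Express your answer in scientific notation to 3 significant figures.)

[H⁺] = 10^(−pH) = 10^(−2.45) = 3.548e-03 M. For HA ⇌ H⁺ + A⁻, Ka = [H⁺][A⁻]/[HA] = [H⁺]² / ([HA]₀ − [H⁺]) = (3.548e-03)² / (0.027 − 3.548e-03) = 5.37e-04.

K_a = 5.37e-04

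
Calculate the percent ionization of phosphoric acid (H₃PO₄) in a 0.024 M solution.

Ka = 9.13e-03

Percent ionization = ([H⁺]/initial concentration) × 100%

Using Ka equilibrium: x² + Ka×x - Ka×C = 0. Solving: [H⁺] = 1.0926e-02. Percent = (1.0926e-02/0.024) × 100

Percent ionization = 45.5%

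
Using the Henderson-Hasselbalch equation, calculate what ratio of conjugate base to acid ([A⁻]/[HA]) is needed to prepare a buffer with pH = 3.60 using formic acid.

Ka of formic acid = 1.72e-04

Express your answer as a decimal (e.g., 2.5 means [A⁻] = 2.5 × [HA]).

pKa = -log(1.72e-04) = 3.7645. pH = pKa + log([A⁻]/[HA]), so log([A⁻]/[HA]) = pH − pKa = 3.60 − 3.7645 = -0.1645. [A⁻]/[HA] = 10^(-0.1645) = 0.685

[A⁻]/[HA] = 0.685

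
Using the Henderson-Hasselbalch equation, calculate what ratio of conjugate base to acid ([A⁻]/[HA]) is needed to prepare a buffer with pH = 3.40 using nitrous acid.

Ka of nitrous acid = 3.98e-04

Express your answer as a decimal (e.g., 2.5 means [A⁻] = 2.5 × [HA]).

pKa = -log(3.98e-04) = 3.4001. pH = pKa + log([A⁻]/[HA]), so log([A⁻]/[HA]) = pH − pKa = 3.40 − 3.4001 = -0.0001. [A⁻]/[HA] = 10^(-0.0001) = 1.00

[A⁻]/[HA] = 1.00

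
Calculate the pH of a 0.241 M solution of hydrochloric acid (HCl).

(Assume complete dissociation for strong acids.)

[H⁺] = 0.241 M for strong acid. pH = -log[H⁺] = -log(0.241)

pH = 0.62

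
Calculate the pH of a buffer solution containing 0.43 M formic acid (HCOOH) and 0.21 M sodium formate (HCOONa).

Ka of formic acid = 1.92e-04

pKa = -log(1.92e-04) = 3.72. pH = pKa + log([A⁻]/[HA]) = 3.72 + log(0.21/0.43)

pH = 3.41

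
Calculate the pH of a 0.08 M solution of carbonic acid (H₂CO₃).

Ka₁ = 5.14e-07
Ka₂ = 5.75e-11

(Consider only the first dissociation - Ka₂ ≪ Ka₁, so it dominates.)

First dissociation dominates. From Ka₁ = [H⁺][HA⁻]/[H₂A], x² + Ka₁·x − Ka₁·C = 0 with C = 0.08 M and Ka₁ = 5.14e-07. Solving: [H⁺] = (−Ka₁ + √(Ka₁² + 4·Ka₁·C)) / 2 = 2.0252e-04 M. pH = -log(2.0252e-04) = 3.69.

pH = 3.69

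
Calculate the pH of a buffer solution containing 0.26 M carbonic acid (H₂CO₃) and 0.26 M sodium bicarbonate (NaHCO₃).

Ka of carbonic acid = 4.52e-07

pKa = -log(4.52e-07) = 6.34. pH = pKa + log([A⁻]/[HA]) = 6.34 + log(0.26/0.26)

pH = 6.34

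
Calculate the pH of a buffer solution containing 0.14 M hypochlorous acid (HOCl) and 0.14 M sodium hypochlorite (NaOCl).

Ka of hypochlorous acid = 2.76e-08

pKa = -log(2.76e-08) = 7.56. pH = pKa + log([A⁻]/[HA]) = 7.56 + log(0.14/0.14)

pH = 7.56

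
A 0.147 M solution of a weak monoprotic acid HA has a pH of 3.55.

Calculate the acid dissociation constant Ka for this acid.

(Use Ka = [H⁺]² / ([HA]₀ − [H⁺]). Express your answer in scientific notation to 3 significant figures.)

[H⁺] = 10^(−pH) = 10^(−3.55) = 2.818e-04 M. For HA ⇌ H⁺ + A⁻, Ka = [H⁺][A⁻]/[HA] = [H⁺]² / ([HA]₀ − [H⁺]) = (2.818e-04)² / (0.147 − 2.818e-04) = 5.41e-07.

K_a = 5.41e-07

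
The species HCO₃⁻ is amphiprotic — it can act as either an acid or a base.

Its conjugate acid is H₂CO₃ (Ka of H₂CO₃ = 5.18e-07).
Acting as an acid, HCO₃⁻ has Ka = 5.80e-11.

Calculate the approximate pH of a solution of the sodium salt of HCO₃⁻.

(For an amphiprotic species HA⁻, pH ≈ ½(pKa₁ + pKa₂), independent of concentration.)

pKa₁ = -log(5.18e-07) = 6.29; pKa₂ = -log(5.80e-11) = 10.24. For an amphiprotic species, pH ≈ ½(pKa₁ + pKa₂) = ½(6.29 + 10.24) = 8.26.

pH = 8.26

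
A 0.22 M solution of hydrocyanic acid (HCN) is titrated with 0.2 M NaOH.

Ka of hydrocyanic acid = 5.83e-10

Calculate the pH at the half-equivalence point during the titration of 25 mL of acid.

At half-equivalence [HA] = [A⁻], so Henderson-Hasselbalch gives pH = pKa = -log(5.83e-10) = 9.23.

pH = pKa = 9.23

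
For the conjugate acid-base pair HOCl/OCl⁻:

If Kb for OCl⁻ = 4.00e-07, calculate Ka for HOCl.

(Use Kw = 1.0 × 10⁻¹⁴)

For a conjugate pair Ka × Kb = Kw, so Ka = Kw/Kb = 1.0 × 10⁻¹⁴ / 4.00e-07 = 2.50e-08.

K_a = 2.50e-08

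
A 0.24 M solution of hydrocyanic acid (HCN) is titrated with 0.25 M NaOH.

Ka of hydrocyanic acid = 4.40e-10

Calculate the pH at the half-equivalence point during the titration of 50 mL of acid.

At half-equivalence [HA] = [A⁻], so Henderson-Hasselbalch gives pH = pKa = -log(4.40e-10) = 9.36.

pH = pKa = 9.36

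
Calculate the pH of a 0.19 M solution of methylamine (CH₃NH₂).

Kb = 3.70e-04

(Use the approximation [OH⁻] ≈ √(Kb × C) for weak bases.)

[OH⁻] = √(Kb × C) = √(3.70e-04 × 0.19) = 8.3845e-03. pOH = 2.08, pH = 14 - pOH

pH = 11.92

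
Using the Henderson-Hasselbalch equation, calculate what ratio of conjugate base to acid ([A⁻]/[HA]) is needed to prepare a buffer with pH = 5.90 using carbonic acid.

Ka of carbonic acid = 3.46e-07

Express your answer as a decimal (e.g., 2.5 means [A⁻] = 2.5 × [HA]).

pKa = -log(3.46e-07) = 6.4609. pH = pKa + log([A⁻]/[HA]), so log([A⁻]/[HA]) = pH − pKa = 5.90 − 6.4609 = -0.5609. [A⁻]/[HA] = 10^(-0.5609) = 0.275

[A⁻]/[HA] = 0.275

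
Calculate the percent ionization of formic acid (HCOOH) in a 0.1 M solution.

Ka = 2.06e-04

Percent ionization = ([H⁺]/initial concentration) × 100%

Using Ka equilibrium: x² + Ka×x - Ka×C = 0. Solving: [H⁺] = 4.4369e-03. Percent = (4.4369e-03/0.1) × 100

Percent ionization = 4.44%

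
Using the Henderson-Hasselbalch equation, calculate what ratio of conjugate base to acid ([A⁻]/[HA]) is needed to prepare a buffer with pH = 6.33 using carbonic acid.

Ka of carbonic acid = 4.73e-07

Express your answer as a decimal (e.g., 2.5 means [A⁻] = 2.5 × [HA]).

pKa = -log(4.73e-07) = 6.3251. pH = pKa + log([A⁻]/[HA]), so log([A⁻]/[HA]) = pH − pKa = 6.33 − 6.3251 = 0.0049. [A⁻]/[HA] = 10^(0.0049) = 1.01

[A⁻]/[HA] = 1.01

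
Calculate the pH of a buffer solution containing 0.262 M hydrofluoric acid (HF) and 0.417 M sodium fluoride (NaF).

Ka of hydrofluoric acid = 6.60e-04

pKa = -log(6.60e-04) = 3.18. pH = pKa + log([A⁻]/[HA]) = 3.18 + log(0.417/0.262)

pH = 3.38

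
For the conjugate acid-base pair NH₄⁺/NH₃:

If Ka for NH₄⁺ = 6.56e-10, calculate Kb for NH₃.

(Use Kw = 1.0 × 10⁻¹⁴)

For a conjugate pair Ka × Kb = Kw, so Kb = Kw/Ka = 1.0 × 10⁻¹⁴ / 6.56e-10 = 1.52e-05.

K_b = 1.52e-05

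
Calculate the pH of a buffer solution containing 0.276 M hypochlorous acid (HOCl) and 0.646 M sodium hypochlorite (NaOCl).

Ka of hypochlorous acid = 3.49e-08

pKa = -log(3.49e-08) = 7.46. pH = pKa + log([A⁻]/[HA]) = 7.46 + log(0.646/0.276)

pH = 7.83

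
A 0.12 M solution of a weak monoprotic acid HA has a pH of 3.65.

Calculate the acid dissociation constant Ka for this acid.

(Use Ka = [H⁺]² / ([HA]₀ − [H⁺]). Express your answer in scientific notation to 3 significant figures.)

[H⁺] = 10^(−pH) = 10^(−3.65) = 2.239e-04 M. For HA ⇌ H⁺ + A⁻, Ka = [H⁺][A⁻]/[HA] = [H⁺]² / ([HA]₀ − [H⁺]) = (2.239e-04)² / (0.12 − 2.239e-04) = 4.18e-07.

K_a = 4.18e-07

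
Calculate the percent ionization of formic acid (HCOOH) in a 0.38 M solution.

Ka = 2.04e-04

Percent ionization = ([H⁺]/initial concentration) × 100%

Using Ka equilibrium: x² + Ka×x - Ka×C = 0. Solving: [H⁺] = 8.7031e-03. Percent = (8.7031e-03/0.38) × 100

Percent ionization = 2.29%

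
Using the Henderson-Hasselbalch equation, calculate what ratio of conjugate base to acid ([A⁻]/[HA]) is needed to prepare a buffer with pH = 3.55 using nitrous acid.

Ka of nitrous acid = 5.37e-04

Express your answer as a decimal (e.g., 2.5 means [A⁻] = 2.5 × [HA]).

pKa = -log(5.37e-04) = 3.2700. pH = pKa + log([A⁻]/[HA]), so log([A⁻]/[HA]) = pH − pKa = 3.55 − 3.2700 = 0.2800. [A⁻]/[HA] = 10^(0.2800) = 1.91

[A⁻]/[HA] = 1.91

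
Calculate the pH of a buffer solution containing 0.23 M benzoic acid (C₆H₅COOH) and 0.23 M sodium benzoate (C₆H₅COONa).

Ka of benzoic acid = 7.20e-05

pKa = -log(7.20e-05) = 4.14. pH = pKa + log([A⁻]/[HA]) = 4.14 + log(0.23/0.23)

pH = 4.14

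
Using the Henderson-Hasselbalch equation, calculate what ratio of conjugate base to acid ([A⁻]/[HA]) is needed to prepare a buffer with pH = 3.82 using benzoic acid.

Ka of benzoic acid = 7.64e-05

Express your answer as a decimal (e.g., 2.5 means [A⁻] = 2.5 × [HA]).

pKa = -log(7.64e-05) = 4.1169. pH = pKa + log([A⁻]/[HA]), so log([A⁻]/[HA]) = pH − pKa = 3.82 − 4.1169 = -0.2969. [A⁻]/[HA] = 10^(-0.2969) = 0.505

[A⁻]/[HA] = 0.505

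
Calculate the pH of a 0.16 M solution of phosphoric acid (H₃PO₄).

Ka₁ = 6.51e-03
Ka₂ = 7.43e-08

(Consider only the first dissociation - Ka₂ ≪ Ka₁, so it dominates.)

First dissociation dominates. From Ka₁ = [H⁺][HA⁻]/[H₂A], x² + Ka₁·x − Ka₁·C = 0 with C = 0.16 M and Ka₁ = 6.51e-03. Solving: [H⁺] = (−Ka₁ + √(Ka₁² + 4·Ka₁·C)) / 2 = 2.9183e-02 M. pH = -log(2.9183e-02) = 1.53.

pH = 1.53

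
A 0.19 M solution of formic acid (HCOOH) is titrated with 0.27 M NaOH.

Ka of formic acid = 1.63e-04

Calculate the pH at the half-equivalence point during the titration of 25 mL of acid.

At half-equivalence [HA] = [A⁻], so Henderson-Hasselbalch gives pH = pKa = -log(1.63e-04) = 3.79.

pH = pKa = 3.79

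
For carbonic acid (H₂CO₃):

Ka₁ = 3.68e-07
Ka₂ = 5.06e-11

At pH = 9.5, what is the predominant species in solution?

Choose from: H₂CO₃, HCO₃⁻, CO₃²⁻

pKa₁ = 6.43, pKa₂ = 10.30. For a polyprotic acid the predominant species crosses at each pKa: below pKa_n the protonated form dominates, above it the deprotonated form does. At pH = 9.5, the predominant species is HCO₃⁻.

HCO₃⁻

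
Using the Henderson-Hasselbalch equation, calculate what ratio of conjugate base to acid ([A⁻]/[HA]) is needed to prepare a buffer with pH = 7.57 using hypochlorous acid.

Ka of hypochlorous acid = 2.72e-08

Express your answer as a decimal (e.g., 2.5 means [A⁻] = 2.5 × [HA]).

pKa = -log(2.72e-08) = 7.5654. pH = pKa + log([A⁻]/[HA]), so log([A⁻]/[HA]) = pH − pKa = 7.57 − 7.5654 = 0.0046. [A⁻]/[HA] = 10^(0.0046) = 1.01

[A⁻]/[HA] = 1.01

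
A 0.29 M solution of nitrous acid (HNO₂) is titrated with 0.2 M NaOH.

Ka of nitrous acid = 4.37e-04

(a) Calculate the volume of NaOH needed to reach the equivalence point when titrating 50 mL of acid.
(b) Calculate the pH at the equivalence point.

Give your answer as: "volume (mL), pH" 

moles acid = 0.29 × 50/1000 = 0.0145 mol; V_base = moles/0.2 × 1000 = 72.5 mL. At equivalence only the conjugate base is present: [A⁻] = 0.0145/0.122 = 1.1837e-01 M. Kb = Kw/Ka = 2.29e-11; [OH⁻] = √(Kb × [A⁻]) = 1.6458e-06; pOH = 5.78; pH = 14 - pOH = 8.22.

V = 72.5 mL, pH = 8.22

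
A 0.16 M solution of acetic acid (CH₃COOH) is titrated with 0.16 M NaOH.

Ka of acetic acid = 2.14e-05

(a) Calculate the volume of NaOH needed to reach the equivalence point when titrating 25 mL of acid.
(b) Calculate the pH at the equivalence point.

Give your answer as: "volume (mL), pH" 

moles acid = 0.16 × 25/1000 = 0.004 mol; V_base = moles/0.16 × 1000 = 25.0 mL. At equivalence only the conjugate base is present: [A⁻] = 0.004/0.050 = 8.0000e-02 M. Kb = Kw/Ka = 4.67e-10; [OH⁻] = √(Kb × [A⁻]) = 6.1142e-06; pOH = 5.21; pH = 14 - pOH = 8.79.

V = 25.0 mL, pH = 8.79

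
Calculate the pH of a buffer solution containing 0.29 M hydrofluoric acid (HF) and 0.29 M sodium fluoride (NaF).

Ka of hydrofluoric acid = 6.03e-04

pKa = -log(6.03e-04) = 3.22. pH = pKa + log([A⁻]/[HA]) = 3.22 + log(0.29/0.29)

pH = 3.22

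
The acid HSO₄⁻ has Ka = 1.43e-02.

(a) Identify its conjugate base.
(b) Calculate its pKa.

(a) The conjugate base is formed by removing one H⁺ from HSO₄⁻, giving SO₄²⁻. (b) pKa = -log(Ka) = -log(1.43e-02) = 1.84.

Conjugate base: SO₄²⁻; pK_a = 1.84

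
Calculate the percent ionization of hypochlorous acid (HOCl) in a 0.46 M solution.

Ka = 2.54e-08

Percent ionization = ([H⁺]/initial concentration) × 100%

Using Ka equilibrium: x² + Ka×x - Ka×C = 0. Solving: [H⁺] = 1.0808e-04. Percent = (1.0808e-04/0.46) × 100

Percent ionization = 0.0235%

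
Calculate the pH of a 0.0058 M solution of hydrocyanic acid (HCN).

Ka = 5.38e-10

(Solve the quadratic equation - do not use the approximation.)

x² + Ka×x - Ka×C = 0. Using quadratic formula: [H⁺] = 1.7662e-06

pH = 5.75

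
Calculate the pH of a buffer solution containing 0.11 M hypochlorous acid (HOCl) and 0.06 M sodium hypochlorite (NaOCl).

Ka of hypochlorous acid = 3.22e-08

pKa = -log(3.22e-08) = 7.49. pH = pKa + log([A⁻]/[HA]) = 7.49 + log(0.06/0.11)

pH = 7.23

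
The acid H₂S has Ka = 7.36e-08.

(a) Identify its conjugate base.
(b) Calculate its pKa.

(a) The conjugate base is formed by removing one H⁺ from H₂S, giving HS⁻. (b) pKa = -log(Ka) = -log(7.36e-08) = 7.13.

Conjugate base: HS⁻; pK_a = 7.13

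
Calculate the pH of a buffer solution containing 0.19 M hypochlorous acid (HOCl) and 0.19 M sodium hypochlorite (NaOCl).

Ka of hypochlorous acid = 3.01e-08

pKa = -log(3.01e-08) = 7.52. pH = pKa + log([A⁻]/[HA]) = 7.52 + log(0.19/0.19)

pH = 7.52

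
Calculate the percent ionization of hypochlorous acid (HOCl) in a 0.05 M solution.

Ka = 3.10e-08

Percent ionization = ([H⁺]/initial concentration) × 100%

Using Ka equilibrium: x² + Ka×x - Ka×C = 0. Solving: [H⁺] = 3.9355e-05. Percent = (3.9355e-05/0.05) × 100

Percent ionization = 0.0787%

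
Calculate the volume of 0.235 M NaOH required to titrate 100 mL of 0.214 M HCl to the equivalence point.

At equivalence: moles acid = moles base. moles HCl = 0.214 × 100/1000 = 0.0214 mol. V_base = moles / 0.235 × 1000 = 91.1 mL.

V_{base} = 91.1 mL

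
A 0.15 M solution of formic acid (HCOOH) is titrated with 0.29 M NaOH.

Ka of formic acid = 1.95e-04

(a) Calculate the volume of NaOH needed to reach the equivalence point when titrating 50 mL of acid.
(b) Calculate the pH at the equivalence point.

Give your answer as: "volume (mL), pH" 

moles acid = 0.15 × 50/1000 = 0.0075 mol; V_base = moles/0.29 × 1000 = 25.9 mL. At equivalence only the conjugate base is present: [A⁻] = 0.0075/0.076 = 9.8864e-02 M. Kb = Kw/Ka = 5.13e-11; [OH⁻] = √(Kb × [A⁻]) = 2.2517e-06; pOH = 5.65; pH = 14 - pOH = 8.35.

V = 25.9 mL, pH = 8.35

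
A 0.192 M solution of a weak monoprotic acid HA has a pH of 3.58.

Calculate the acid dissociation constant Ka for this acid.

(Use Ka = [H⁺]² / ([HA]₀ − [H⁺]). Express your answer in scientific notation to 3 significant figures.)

[H⁺] = 10^(−pH) = 10^(−3.58) = 2.630e-04 M. For HA ⇌ H⁺ + A⁻, Ka = [H⁺][A⁻]/[HA] = [H⁺]² / ([HA]₀ − [H⁺]) = (2.630e-04)² / (0.192 − 2.630e-04) = 3.61e-07.

K_a = 3.61e-07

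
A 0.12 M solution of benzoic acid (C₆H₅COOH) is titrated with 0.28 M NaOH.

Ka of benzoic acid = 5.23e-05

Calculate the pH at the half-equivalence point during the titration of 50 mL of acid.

At half-equivalence [HA] = [A⁻], so Henderson-Hasselbalch gives pH = pKa = -log(5.23e-05) = 4.28.

pH = pKa = 4.28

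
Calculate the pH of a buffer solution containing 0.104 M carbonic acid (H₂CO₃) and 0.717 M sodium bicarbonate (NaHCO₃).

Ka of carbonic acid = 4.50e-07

pKa = -log(4.50e-07) = 6.35. pH = pKa + log([A⁻]/[HA]) = 6.35 + log(0.717/0.104)

pH = 7.19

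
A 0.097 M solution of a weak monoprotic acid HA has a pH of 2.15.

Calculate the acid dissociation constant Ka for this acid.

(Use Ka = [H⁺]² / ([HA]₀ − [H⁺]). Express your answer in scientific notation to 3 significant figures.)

[H⁺] = 10^(−pH) = 10^(−2.15) = 7.079e-03 M. For HA ⇌ H⁺ + A⁻, Ka = [H⁺][A⁻]/[HA] = [H⁺]² / ([HA]₀ − [H⁺]) = (7.079e-03)² / (0.097 − 7.079e-03) = 5.57e-04.

K_a = 5.57e-04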